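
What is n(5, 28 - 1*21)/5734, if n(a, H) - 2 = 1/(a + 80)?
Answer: 171/487390 ≈ 0.00035085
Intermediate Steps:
n(a, H) = 2 + 1/(80 + a) (n(a, H) = 2 + 1/(a + 80) = 2 + 1/(80 + a))
n(5, 28 - 1*21)/5734 = ((161 + 2*5)/(80 + 5))/5734 = ((161 + 10)/85)*(1/5734) = ((1/85)*171)*(1/5734) = (171/85)*(1/5734) = 171/487390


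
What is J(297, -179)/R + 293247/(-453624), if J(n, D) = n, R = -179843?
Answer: -17624382183/27193700344 ≈ -0.64811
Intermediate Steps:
J(297, -179)/R + 293247/(-453624) = 297/(-179843) + 293247/(-453624) = 297*(-1/179843) + 293247*(-1/453624) = -297/179843 - 97749/151208 = -17624382183/27193700344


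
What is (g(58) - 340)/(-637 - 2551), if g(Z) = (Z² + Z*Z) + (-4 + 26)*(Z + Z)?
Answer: -2235/797 ≈ -2.8043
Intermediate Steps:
g(Z) = 2*Z² + 44*Z (g(Z) = (Z² + Z²) + 22*(2*Z) = 2*Z² + 44*Z)
(g(58) - 340)/(-637 - 2551) = (2*58*(22 + 58) - 340)/(-637 - 2551) = (2*58*80 - 340)/(-3188) = (9280 - 340)*(-1/3188) = 8940*(-1/3188) = -2235/797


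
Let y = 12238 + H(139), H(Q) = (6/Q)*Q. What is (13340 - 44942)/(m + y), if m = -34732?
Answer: 5267/3748 ≈ 1.4053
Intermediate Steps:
H(Q) = 6
y = 12244 (y = 12238 + 6 = 12244)
(13340 - 44942)/(m + y) = (13340 - 44942)/(-34732 + 12244) = -31602/(-22488) = -31602*(-1/22488) = 5267/3748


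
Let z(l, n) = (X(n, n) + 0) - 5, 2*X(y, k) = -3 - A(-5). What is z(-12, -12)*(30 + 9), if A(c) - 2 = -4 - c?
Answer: -312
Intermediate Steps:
A(c) = -2 - c (A(c) = 2 + (-4 - c) = -2 - c)
X(y, k) = -3 (X(y, k) = (-3 - (-2 - 1*(-5)))/2 = (-3 - (-2 + 5))/2 = (-3 - 1*3)/2 = (-3 - 3)/2 = (1/2)*(-6) = -3)
z(l, n) = -8 (z(l, n) = (-3 + 0) - 5 = -3 - 5 = -8)
z(-12, -12)*(30 + 9) = -8*(30 + 9) = -8*39 = -312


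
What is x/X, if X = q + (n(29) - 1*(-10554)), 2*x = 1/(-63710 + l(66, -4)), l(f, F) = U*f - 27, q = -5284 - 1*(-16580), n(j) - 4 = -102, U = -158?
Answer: -1/3226474160 ≈ -3.0994e-10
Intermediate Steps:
n(j) = -98 (n(j) = 4 - 102 = -98)
q = 11296 (q = -5284 + 16580 = 11296)
l(f, F) = -27 - 158*f (l(f, F) = -158*f - 27 = -27 - 158*f)
x = -1/148330 (x = 1/(2*(-63710 + (-27 - 158*66))) = 1/(2*(-63710 + (-27 - 10428))) = 1/(2*(-63710 - 10455)) = (½)/(-74165) = (½)*(-1/74165) = -1/148330 ≈ -6.7417e-6)
X = 21752 (X = 11296 + (-98 - 1*(-10554)) = 11296 + (-98 + 10554) = 11296 + 10456 = 21752)
x/X = -1/148330/21752 = -1/148330*1/21752 = -1/3226474160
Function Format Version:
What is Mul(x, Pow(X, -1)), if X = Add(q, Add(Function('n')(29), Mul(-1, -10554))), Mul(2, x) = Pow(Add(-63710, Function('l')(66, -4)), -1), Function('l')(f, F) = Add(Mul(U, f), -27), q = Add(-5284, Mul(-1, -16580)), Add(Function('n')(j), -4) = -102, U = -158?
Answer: Rational(-1, 3226474160) ≈ -3.0994e-10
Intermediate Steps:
Function('n')(j) = -98 (Function('n')(j) = Add(4, -102) = -98)
q = 11296 (q = Add(-5284, 16580) = 11296)
Function('l')(f, F) = Add(-27, Mul(-158, f)) (Function('l')(f, F) = Add(Mul(-158, f), -27) = Add(-27, Mul(-158, f)))
x = Rational(-1, 148330) (x = Mul(Rational(1, 2), Pow(Add(-63710, Add(-27, Mul(-158, 66))), -1)) = Mul(Rational(1, 2), Pow(Add(-63710, Add(-27, -10428)), -1)) = Mul(Rational(1, 2), Pow(Add(-63710, -10455), -1)) = Mul(Rational(1, 2), Pow(-74165, -1)) = Mul(Rational(1, 2), Rational(-1, 74165)) = Rational(-1, 148330) ≈ -6.7417e-6)
X = 21752 (X = Add(11296, Add(-98, Mul(-1, -10554))) = Add(11296, Add(-98, 10554)) = Add(11296, 10456) = 21752)
Mul(x, Pow(X, -1)) = Mul(Rational(-1, 148330), Pow(21752, -1)) = Mul(Rational(-1, 148330), Rational(1, 21752)) = Rational(-1, 3226474160)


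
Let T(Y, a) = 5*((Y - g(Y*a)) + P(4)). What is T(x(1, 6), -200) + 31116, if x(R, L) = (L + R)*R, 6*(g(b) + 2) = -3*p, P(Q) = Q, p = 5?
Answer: 62387/2 ≈ 31194.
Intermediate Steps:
g(b) = -9/2 (g(b) = -2 + (-3*5)/6 = -2 + (⅙)*(-15) = -2 - 5/2 = -9/2)
x(R, L) = R*(L + R)
T(Y, a) = 85/2 + 5*Y (T(Y, a) = 5*((Y - 1*(-9/2)) + 4) = 5*((Y + 9/2) + 4) = 5*((9/2 + Y) + 4) = 5*(17/2 + Y) = 85/2 + 5*Y)
T(x(1, 6), -200) + 31116 = (85/2 + 5*(1*(6 + 1))) + 31116 = (85/2 + 5*(1*7)) + 31116 = (85/2 + 5*7) + 31116 = (85/2 + 35) + 31116 = 155/2 + 31116 = 62387/2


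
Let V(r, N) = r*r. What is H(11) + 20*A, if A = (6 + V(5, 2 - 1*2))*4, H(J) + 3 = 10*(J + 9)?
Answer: 2677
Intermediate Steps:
V(r, N) = r²
H(J) = 87 + 10*J (H(J) = -3 + 10*(J + 9) = -3 + 10*(9 + J) = -3 + (90 + 10*J) = 87 + 10*J)
A = 124 (A = (6 + 5²)*4 = (6 + 25)*4 = 31*4 = 124)
H(11) + 20*A = (87 + 10*11) + 20*124 = (87 + 110) + 2480 = 197 + 2480 = 2677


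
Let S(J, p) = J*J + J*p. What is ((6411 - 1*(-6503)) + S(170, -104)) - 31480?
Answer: -7346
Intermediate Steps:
S(J, p) = J² + J*p
((6411 - 1*(-6503)) + S(170, -104)) - 31480 = ((6411 - 1*(-6503)) + 170*(170 - 104)) - 31480 = ((6411 + 6503) + 170*66) - 31480 = (12914 + 11220) - 31480 = 24134 - 31480 = -7346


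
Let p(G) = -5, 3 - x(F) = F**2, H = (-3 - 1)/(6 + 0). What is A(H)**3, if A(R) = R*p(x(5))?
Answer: 1000/27 ≈ 37.037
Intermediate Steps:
H = -2/3 (H = -4/6 = -4*1/6 = -2/3 ≈ -0.66667)
x(F) = 3 - F**2
A(R) = -5*R (A(R) = R*(-5) = -5*R)
A(H)**3 = (-5*(-2/3))**3 = (10/3)**3 = 1000/27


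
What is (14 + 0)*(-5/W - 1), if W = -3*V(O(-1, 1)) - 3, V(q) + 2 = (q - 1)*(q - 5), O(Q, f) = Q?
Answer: -392/33 ≈ -11.879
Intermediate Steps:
V(q) = -2 + (-1 + q)*(-5 + q) (V(q) = -2 + (q - 1)*(q - 5) = -2 + (-1 + q)*(-5 + q))
W = -33 (W = -3*(3 + (-1)**2 - 6*(-1)) - 3 = -3*(3 + 1 + 6) - 3 = -3*10 - 3 = -30 - 3 = -33)
(14 + 0)*(-5/W - 1) = (14 + 0)*(-5/(-33) - 1) = 14*(-5*(-1/33) - 1) = 14*(5/33 - 1) = 14*(-28/33) = -392/33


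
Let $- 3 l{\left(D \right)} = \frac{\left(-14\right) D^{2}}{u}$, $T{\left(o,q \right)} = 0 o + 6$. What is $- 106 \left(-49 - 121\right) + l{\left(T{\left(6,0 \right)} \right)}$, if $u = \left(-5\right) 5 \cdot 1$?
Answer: $\frac{450332}{25} \approx 18013.0$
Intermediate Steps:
$T{\left(o,q \right)} = 6$ ($T{\left(o,q \right)} = 0 + 6 = 6$)
$u = -25$ ($u = \left(-25\right) 1 = -25$)
$l{\left(D \right)} = - \frac{14 D^{2}}{75}$ ($l{\left(D \right)} = - \frac{- 14 D^{2} \frac{1}{-25}}{3} = - \frac{- 14 D^{2} \left(- \frac{1}{25}\right)}{3} = - \frac{\frac{14}{25} D^{2}}{3} = - \frac{14 D^{2}}{75}$)
$- 106 \left(-49 - 121\right) + l{\left(T{\left(6,0 \right)} \right)} = - 106 \left(-49 - 121\right) - \frac{14 \cdot 6^{2}}{75} = \left(-106\right) \left(-170\right) - \frac{168}{25} = 18020 - \frac{168}{25} = \frac{450332}{25}$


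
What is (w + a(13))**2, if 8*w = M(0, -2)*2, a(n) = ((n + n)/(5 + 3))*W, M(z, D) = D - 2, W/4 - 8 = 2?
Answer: 16641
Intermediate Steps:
W = 40 (W = 32 + 4*2 = 32 + 8 = 40)
M(z, D) = -2 + D
a(n) = 10*n (a(n) = ((n + n)/(5 + 3))*40 = ((2*n)/8)*40 = ((2*n)*(1/8))*40 = (n/4)*40 = 10*n)
w = -1 (w = ((-2 - 2)*2)/8 = (-4*2)/8 = (1/8)*(-8) = -1)
(w + a(13))**2 = (-1 + 10*13)**2 = (-1 + 130)**2 = 129**2 = 16641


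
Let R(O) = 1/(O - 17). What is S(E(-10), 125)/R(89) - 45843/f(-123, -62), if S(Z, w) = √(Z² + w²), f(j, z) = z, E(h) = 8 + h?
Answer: 45843/62 + 72*√15629 ≈ 9740.6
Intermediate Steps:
R(O) = 1/(-17 + O)
S(E(-10), 125)/R(89) - 45843/f(-123, -62) = √((8 - 10)² + 125²)/(1/(-17 + 89)) - 45843/(-62) = √((-2)² + 15625)/(1/72) - 45843*(-1/62) = √(4 + 15625)/(1/72) + 45843/62 = √15629*72 + 45843/62 = 72*√15629 + 45843/62 = 45843/62 + 72*√15629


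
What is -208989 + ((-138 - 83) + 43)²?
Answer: -177305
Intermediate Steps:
-208989 + ((-138 - 83) + 43)² = -208989 + (-221 + 43)² = -208989 + (-178)² = -208989 + 31684 = -177305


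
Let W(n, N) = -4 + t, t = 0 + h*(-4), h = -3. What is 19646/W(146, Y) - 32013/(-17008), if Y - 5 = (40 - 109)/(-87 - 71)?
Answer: 41799409/17008 ≈ 2457.6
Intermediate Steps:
t = 12 (t = 0 - 3*(-4) = 0 + 12 = 12)
Y = 859/158 (Y = 5 + (40 - 109)/(-87 - 71) = 5 - 69/(-158) = 5 - 69*(-1/158) = 5 + 69/158 = 859/158 ≈ 5.4367)
W(n, N) = 8 (W(n, N) = -4 + 12 = 8)
19646/W(146, Y) - 32013/(-17008) = 19646/8 - 32013/(-17008) = 19646*(⅛) - 32013*(-1/17008) = 9823/4 + 32013/17008 = 41799409/17008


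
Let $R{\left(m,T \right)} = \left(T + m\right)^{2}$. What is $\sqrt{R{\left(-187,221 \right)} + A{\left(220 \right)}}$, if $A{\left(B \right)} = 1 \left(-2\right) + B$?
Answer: $\sqrt{1374} \approx 37.068$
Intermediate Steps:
$A{\left(B \right)} = -2 + B$
$\sqrt{R{\left(-187,221 \right)} + A{\left(220 \right)}} = \sqrt{\left(221 - 187\right)^{2} + \left(-2 + 220\right)} = \sqrt{34^{2} + 218} = \sqrt{1156 + 218} = \sqrt{1374}$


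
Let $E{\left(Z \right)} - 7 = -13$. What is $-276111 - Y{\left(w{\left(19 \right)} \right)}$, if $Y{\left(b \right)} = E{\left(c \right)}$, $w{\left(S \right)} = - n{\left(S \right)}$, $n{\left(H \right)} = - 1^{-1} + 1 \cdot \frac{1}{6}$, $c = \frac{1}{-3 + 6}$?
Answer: $-276105$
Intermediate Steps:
$c = \frac{1}{3} \approx 0.33333$
$E{\left(Z \right)} = -6$ ($E{\left(Z \right)} = 7 - 13 = -6$)
$n{\left(H \right)} = - \frac{5}{6}$ ($n{\left(H \right)} = \left(-1\right) 1 + 1 \cdot \frac{1}{6} = -1 + \frac{1}{6} = - \frac{5}{6}$)
$w{\left(S \right)} = \frac{5}{6}$ ($w{\left(S \right)} = \left(-1\right) \left(- \frac{5}{6}\right) = \frac{5}{6}$)
$Y{\left(b \right)} = -6$
$-276111 - Y{\left(w{\left(19 \right)} \right)} = -276111 - -6 = -276111 + 6 = -276105$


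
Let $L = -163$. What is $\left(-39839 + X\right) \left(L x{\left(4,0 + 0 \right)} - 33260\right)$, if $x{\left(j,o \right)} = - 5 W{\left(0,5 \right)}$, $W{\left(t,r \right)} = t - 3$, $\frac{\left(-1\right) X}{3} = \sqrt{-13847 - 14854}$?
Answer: $1422451495 + 321345 i \sqrt{3189} \approx 1.4225 \cdot 10^{9} + 1.8147 \cdot 10^{7} i$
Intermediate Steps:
$X = - 9 i \sqrt{3189}$ ($X = - 3 \sqrt{-13847 - 14854} = - 3 \sqrt{-28701} = - 3 \cdot 3 i \sqrt{3189} = - 9 i \sqrt{3189} \approx - 508.24 i$)
$W{\left(t,r \right)} = -3 + t$ ($W{\left(t,r \right)} = t - 3 = -3 + t$)
$x{\left(j,o \right)} = 15$ ($x{\left(j,o \right)} = - 5 \left(-3 + 0\right) = \left(-5\right) \left(-3\right) = 15$)
$\left(-39839 + X\right) \left(L x{\left(4,0 + 0 \right)} - 33260\right) = \left(-39839 - 9 i \sqrt{3189}\right) \left(\left(-163\right) 15 - 33260\right) = \left(-39839 - 9 i \sqrt{3189}\right) \left(-2445 - 33260\right) = \left(-39839 - 9 i \sqrt{3189}\right) \left(-35705\right) = 1422451495 + 321345 i \sqrt{3189}$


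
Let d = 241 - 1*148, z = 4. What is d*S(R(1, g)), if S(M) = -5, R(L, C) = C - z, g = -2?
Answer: -465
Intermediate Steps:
R(L, C) = -4 + C (R(L, C) = C - 1*4 = C - 4 = -4 + C)
d = 93 (d = 241 - 148 = 93)
d*S(R(1, g)) = 93*(-5) = -465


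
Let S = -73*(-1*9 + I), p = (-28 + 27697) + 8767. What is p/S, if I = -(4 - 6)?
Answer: 36436/511 ≈ 71.303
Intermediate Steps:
I = 2 (I = -1*(-2) = 2)
p = 36436 (p = 27669 + 8767 = 36436)
S = 511 (S = -73*(-1*9 + 2) = -73*(-9 + 2) = -73*(-7) = 511)
p/S = 36436/511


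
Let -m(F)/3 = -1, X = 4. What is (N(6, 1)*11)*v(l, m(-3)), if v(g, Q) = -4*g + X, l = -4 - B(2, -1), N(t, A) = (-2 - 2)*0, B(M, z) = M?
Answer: 0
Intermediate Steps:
m(F) = 3 (m(F) = -3*(-1) = 3)
N(t, A) = 0 (N(t, A) = -4*0 = 0)
l = -6 (l = -4 - 1*2 = -4 - 2 = -6)
v(g, Q) = 4 - 4*g (v(g, Q) = -4*g + 4 = 4 - 4*g)
(N(6, 1)*11)*v(l, m(-3)) = (0*11)*(4 - 4*(-6)) = 0*(4 + 24) = 0*28 = 0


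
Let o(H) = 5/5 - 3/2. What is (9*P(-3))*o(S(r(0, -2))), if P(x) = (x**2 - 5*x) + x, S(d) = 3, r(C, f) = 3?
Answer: -189/2 ≈ -94.500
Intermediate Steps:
P(x) = x**2 - 4*x
o(H) = -1/2 (o(H) = 5*(1/5) - 3*1/2 = 1 - 3/2 = -1/2)
(9*P(-3))*o(S(r(0, -2))) = (9*(-3*(-4 - 3)))*(-1/2) = (9*(-3*(-7)))*(-1/2) = (9*21)*(-1/2) = 189*(-1/2) = -189/2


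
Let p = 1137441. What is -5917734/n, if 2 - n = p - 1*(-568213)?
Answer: 2958867/852826 ≈ 3.4695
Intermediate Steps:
n = -1705652 (n = 2 - (1137441 - 1*(-568213)) = 2 - (1137441 + 568213) = 2 - 1*1705654 = 2 - 1705654 = -1705652)
-5917734/n = -5917734/(-1705652) = -5917734*(-1/1705652) = 2958867/852826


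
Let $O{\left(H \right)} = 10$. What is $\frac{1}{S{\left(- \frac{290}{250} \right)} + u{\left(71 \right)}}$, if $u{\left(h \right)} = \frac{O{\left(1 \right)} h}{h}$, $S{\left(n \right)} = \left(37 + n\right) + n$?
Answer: $\frac{25}{1117} \approx 0.022381$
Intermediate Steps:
$S{\left(n \right)} = 37 + 2 n$
$u{\left(h \right)} = 10$ ($u{\left(h \right)} = \frac{10 h}{h} = 10$)
$\frac{1}{S{\left(- \frac{290}{250} \right)} + u{\left(71 \right)}} = \frac{1}{\left(37 + 2 \left(- \frac{290}{250}\right)\right) + 10} = \frac{1}{\left(37 + 2 \left(\left(-290\right) \frac{1}{250}\right)\right) + 10} = \frac{1}{\left(37 + 2 \left(- \frac{29}{25}\right)\right) + 10} = \frac{1}{\left(37 - \frac{58}{25}\right) + 10} = \frac{1}{\frac{867}{25} + 10} = \frac{1}{\frac{1117}{25}} = \frac{25}{1117}$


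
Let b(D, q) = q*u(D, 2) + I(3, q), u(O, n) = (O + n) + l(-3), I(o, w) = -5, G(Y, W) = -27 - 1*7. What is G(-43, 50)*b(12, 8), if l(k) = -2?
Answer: -3094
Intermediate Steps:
G(Y, W) = -34 (G(Y, W) = -27 - 7 = -34)
u(O, n) = -2 + O + n (u(O, n) = (O + n) - 2 = -2 + O + n)
b(D, q) = -5 + D*q (b(D, q) = q*(-2 + D + 2) - 5 = q*D - 5 = D*q - 5 = -5 + D*q)
G(-43, 50)*b(12, 8) = -34*(-5 + 12*8) = -34*(-5 + 96) = -34*91 = -3094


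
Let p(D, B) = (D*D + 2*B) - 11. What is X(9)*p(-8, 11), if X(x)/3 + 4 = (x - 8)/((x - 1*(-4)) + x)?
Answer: -19575/22 ≈ -889.77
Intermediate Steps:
p(D, B) = -11 + D² + 2*B (p(D, B) = (D² + 2*B) - 11 = -11 + D² + 2*B)
X(x) = -12 + 3*(-8 + x)/(4 + 2*x) (X(x) = -12 + 3*((x - 8)/((x - 1*(-4)) + x)) = -12 + 3*((-8 + x)/((x + 4) + x)) = -12 + 3*((-8 + x)/((4 + x) + x)) = -12 + 3*((-8 + x)/(4 + 2*x)) = -12 + 3*(-8 + x)/(4 + 2*x))
X(9)*p(-8, 11) = (3*(-24 - 7*9)/(2*(2 + 9)))*(-11 + (-8)² + 2*11) = ((3/2)*(-24 - 63)/11)*(-11 + 64 + 22) = ((3/2)*(1/11)*(-87))*75 = -261/22*75 = -19575/22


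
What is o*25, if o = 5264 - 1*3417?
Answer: 46175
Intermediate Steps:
o = 1847 (o = 5264 - 3417 = 1847)
o*25 = 1847*25 = 46175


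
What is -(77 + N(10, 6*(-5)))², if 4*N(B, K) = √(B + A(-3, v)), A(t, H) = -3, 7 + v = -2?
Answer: -(308 + √7)²/16 ≈ -6031.3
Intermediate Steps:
v = -9 (v = -7 - 2 = -9)
N(B, K) = √(-3 + B)/4 (N(B, K) = √(B - 3)/4 = √(-3 + B)/4)
-(77 + N(10, 6*(-5)))² = -(77 + √(-3 + 10)/4)² = -(77 + √7/4)²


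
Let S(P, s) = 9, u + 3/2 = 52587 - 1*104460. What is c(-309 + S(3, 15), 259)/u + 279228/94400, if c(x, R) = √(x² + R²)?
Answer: 69807/23600 - 2*√157081/103749 ≈ 2.9503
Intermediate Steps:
u = -103749/2 (u = -3/2 + (52587 - 1*104460) = -3/2 + (52587 - 104460) = -3/2 - 51873 = -103749/2 ≈ -51875.)
c(x, R) = √(R² + x²)
c(-309 + S(3, 15), 259)/u + 279228/94400 = √(259² + (-309 + 9)²)/(-103749/2) + 279228/94400 = √(67081 + (-300)²)*(-2/103749) + 279228*(1/94400) = √(67081 + 90000)*(-2/103749) + 69807/23600 = √157081*(-2/103749) + 69807/23600 = -2*√157081/103749 + 69807/23600 = 69807/23600 - 2*√157081/103749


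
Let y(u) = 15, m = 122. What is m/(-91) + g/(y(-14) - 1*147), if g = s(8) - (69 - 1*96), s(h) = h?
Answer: -19289/12012 ≈ -1.6058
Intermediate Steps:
g = 35 (g = 8 - (69 - 1*96) = 8 - (69 - 96) = 8 - 1*(-27) = 8 + 27 = 35)
m/(-91) + g/(y(-14) - 1*147) = 122/(-91) + 35/(15 - 1*147) = 122*(-1/91) + 35/(15 - 147) = -122/91 + 35/(-132) = -122/91 + 35*(-1/132) = -122/91 - 35/132 = -19289/12012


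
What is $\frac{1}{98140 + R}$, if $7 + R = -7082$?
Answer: $\frac{1}{91051} \approx 1.0983 \cdot 10^{-5}$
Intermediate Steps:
$R = -7089$ ($R = -7 - 7082 = -7089$)
$\frac{1}{98140 + R} = \frac{1}{98140 - 7089} = \frac{1}{91051}$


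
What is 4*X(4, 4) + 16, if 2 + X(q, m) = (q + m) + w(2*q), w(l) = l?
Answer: 72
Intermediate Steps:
X(q, m) = -2 + m + 3*q (X(q, m) = -2 + ((q + m) + 2*q) = -2 + ((m + q) + 2*q) = -2 + (m + 3*q) = -2 + m + 3*q)
4*X(4, 4) + 16 = 4*(-2 + 4 + 3*4) + 16 = 4*(-2 + 4 + 12) + 16 = 4*14 + 16 = 56 + 16 = 72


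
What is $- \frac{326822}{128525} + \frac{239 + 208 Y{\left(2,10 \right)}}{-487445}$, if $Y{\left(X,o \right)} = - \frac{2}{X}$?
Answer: $- \frac{31862346813}{12529773725} \approx -2.5429$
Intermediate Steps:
$- \frac{326822}{128525} + \frac{239 + 208 Y{\left(2,10 \right)}}{-487445} = - \frac{326822}{128525} + \frac{239 + 208 \left(- \frac{2}{2}\right)}{-487445} = \left(-326822\right) \frac{1}{128525} + \left(239 + 208 \left(\left(-2\right) \frac{1}{2}\right)\right) \left(- \frac{1}{487445}\right) = - \frac{326822}{128525} + \left(239 + 208 \left(-1\right)\right) \left(- \frac{1}{487445}\right) = - \frac{326822}{128525} + \left(239 - 208\right) \left(- \frac{1}{487445}\right) = - \frac{326822}{128525} + 31 \left(- \frac{1}{487445}\right) = - \frac{326822}{128525} - \frac{31}{487445} = - \frac{31862346813}{12529773725}$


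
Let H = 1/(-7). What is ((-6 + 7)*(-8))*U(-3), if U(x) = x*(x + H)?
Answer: -528/7 ≈ -75.429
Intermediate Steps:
H = -⅐ ≈ -0.14286
U(x) = x*(-⅐ + x) (U(x) = x*(x - ⅐) = x*(-⅐ + x))
((-6 + 7)*(-8))*U(-3) = ((-6 + 7)*(-8))*(-3*(-⅐ - 3)) = (1*(-8))*(-3*(-22/7)) = -8*66/7 = -528/7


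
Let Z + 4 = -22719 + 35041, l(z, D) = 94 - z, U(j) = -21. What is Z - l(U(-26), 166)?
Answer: 12203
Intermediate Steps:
Z = 12318 (Z = -4 + (-22719 + 35041) = -4 + 12322 = 12318)
Z - l(U(-26), 166) = 12318 - (94 - 1*(-21)) = 12318 - (94 + 21) = 12318 - 1*115 = 12318 - 115 = 12203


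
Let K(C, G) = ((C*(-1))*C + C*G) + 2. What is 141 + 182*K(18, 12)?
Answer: -19151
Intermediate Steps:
K(C, G) = 2 - C² + C*G (K(C, G) = ((-C)*C + C*G) + 2 = (-C² + C*G) + 2 = 2 - C² + C*G)
141 + 182*K(18, 12) = 141 + 182*(2 - 1*18² + 18*12) = 141 + 182*(2 - 1*324 + 216) = 141 + 182*(2 - 324 + 216) = 141 + 182*(-106) = 141 - 19292 = -19151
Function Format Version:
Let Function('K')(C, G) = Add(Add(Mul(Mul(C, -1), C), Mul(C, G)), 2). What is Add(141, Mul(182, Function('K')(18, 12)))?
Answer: -19151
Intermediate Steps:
Function('K')(C, G) = Add(2, Mul(-1, Pow(C, 2)), Mul(C, G)) (Function('K')(C, G) = Add(Add(Mul(Mul(-1, C), C), Mul(C, G)), 2) = Add(Add(Mul(-1, Pow(C, 2)), Mul(C, G)), 2) = Add(2, Mul(-1, Pow(C, 2)), Mul(C, G)))
Add(141, Mul(182, Function('K')(18, 12))) = Add(141, Mul(182, Add(2, Mul(-1, Pow(18, 2)), Mul(18, 12)))) = Add(141, Mul(182, Add(2, Mul(-1, 324), 216))) = Add(141, Mul(182, Add(2, -324, 216))) = Add(141, Mul(182, -106)) = Add(141, -19292) = -19151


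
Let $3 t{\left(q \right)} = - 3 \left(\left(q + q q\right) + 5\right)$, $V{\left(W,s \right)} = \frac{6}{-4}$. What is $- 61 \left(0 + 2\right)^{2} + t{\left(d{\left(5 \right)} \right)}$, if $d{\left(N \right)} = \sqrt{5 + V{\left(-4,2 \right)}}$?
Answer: $- \frac{505}{2} - \frac{\sqrt{14}}{2} \approx -254.37$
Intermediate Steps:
$V{\left(W,s \right)} = - \frac{3}{2}$ ($V{\left(W,s \right)} = 6 \left(- \frac{1}{4}\right) = - \frac{3}{2}$)
$d{\left(N \right)} = \frac{\sqrt{14}}{2}$ ($d{\left(N \right)} = \sqrt{5 - \frac{3}{2}} = \sqrt{\frac{7}{2}} = \frac{\sqrt{14}}{2}$)
$t{\left(q \right)} = -5 - q - q^{2}$ ($t{\left(q \right)} = \frac{\left(-3\right) \left(\left(q + q q\right) + 5\right)}{3} = \frac{\left(-3\right) \left(\left(q + q^{2}\right) + 5\right)}{3} = \frac{\left(-3\right) \left(5 + q + q^{2}\right)}{3} = \frac{-15 - 3 q - 3 q^{2}}{3} = -5 - q - q^{2}$)
$- 61 \left(0 + 2\right)^{2} + t{\left(d{\left(5 \right)} \right)} = - 61 \left(0 + 2\right)^{2} - \left(5 + \left(\frac{\sqrt{14}}{2}\right)^{2} + \frac{\sqrt{14}}{2}\right) = - 61 \cdot 2^{2} - \left(\frac{17}{2} + \frac{\sqrt{14}}{2}\right) = \left(-61\right) 4 - \left(\frac{17}{2} + \frac{\sqrt{14}}{2}\right) = -244 - \left(\frac{17}{2} + \frac{\sqrt{14}}{2}\right) = - \frac{505}{2} - \frac{\sqrt{14}}{2}$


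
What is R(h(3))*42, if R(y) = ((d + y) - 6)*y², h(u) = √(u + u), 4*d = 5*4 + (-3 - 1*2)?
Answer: -567 + 252*√6 ≈ 50.271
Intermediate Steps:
d = 15/4 (d = (5*4 + (-3 - 1*2))/4 = (20 + (-3 - 2))/4 = (20 - 5)/4 = (¼)*15 = 15/4 ≈ 3.7500)
h(u) = √2*√u (h(u) = √(2*u) = √2*√u)
R(y) = y²*(-9/4 + y) (R(y) = ((15/4 + y) - 6)*y² = (-9/4 + y)*y² = y²*(-9/4 + y))
R(h(3))*42 = ((√2*√3)²*(-9/4 + √2*√3))*42 = ((√6)²*(-9/4 + √6))*42 = (6*(-9/4 + √6))*42 = (-27/2 + 6*√6)*42 = -567 + 252*√6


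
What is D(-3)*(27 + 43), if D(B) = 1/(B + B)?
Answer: -35/3 ≈ -11.667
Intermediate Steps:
D(B) = 1/(2*B)
D(-3)*(27 + 43) = ((½)/(-3))*(27 + 43) = ((½)*(-⅓))*70 = -⅙*70 = -35/3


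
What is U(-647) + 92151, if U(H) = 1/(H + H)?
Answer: 119243393/1294 ≈ 92151.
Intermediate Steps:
U(H) = 1/(2*H)
U(-647) + 92151 = (½)/(-647) + 92151 = (½)*(-1/647) + 92151 = -1/1294 + 92151 = 119243393/1294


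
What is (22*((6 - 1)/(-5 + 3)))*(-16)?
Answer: 880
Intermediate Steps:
(22*((6 - 1)/(-5 + 3)))*(-16) = (22*(5/(-2)))*(-16) = (22*(-½*5))*(-16) = (22*(-5/2))*(-16) = -55*(-16) = 880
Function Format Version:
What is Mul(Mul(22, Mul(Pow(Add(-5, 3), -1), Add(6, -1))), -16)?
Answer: 880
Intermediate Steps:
Mul(Mul(22, Mul(Pow(Add(-5, 3), -1), Add(6, -1))), -16) = Mul(Mul(22, Mul(Pow(-2, -1), 5)), -16) = Mul(Mul(22, Mul(Rational(-1, 2), 5)), -16) = Mul(Mul(22, Rational(-5, 2)), -16) = Mul(-55, -16) = 880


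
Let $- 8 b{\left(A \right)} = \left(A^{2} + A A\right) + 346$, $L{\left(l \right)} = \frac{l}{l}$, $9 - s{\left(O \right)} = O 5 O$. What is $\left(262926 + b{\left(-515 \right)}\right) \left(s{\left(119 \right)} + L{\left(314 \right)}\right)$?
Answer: $- \frac{27833266635}{2} \approx -1.3917 \cdot 10^{10}$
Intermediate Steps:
$s{\left(O \right)} = 9 - 5 O^{2}$ ($s{\left(O \right)} = 9 - O 5 O = 9 - 5 O O = 9 - 5 O^{2}$)
$L{\left(l \right)} = 1$
$b{\left(A \right)} = - \frac{173}{4} - \frac{A^{2}}{4}$ ($b{\left(A \right)} = - \frac{\left(A^{2} + A A\right) + 346}{8} = - \frac{\left(A^{2} + A^{2}\right) + 346}{8} = - \frac{2 A^{2} + 346}{8} = - \frac{346 + 2 A^{2}}{8} = - \frac{173}{4} - \frac{A^{2}}{4}$)
$\left(262926 + b{\left(-515 \right)}\right) \left(s{\left(119 \right)} + L{\left(314 \right)}\right) = \left(262926 - \left(\frac{173}{4} + \frac{\left(-515\right)^{2}}{4}\right)\right) \left(\left(9 - 5 \cdot 119^{2}\right) + 1\right) = \left(262926 - \frac{132699}{2}\right) \left(\left(9 - 70805\right) + 1\right) = \left(262926 - \frac{132699}{2}\right) \left(-70796 + 1\right) = \frac{393153}{2} \left(-70795\right) = - \frac{27833266635}{2}$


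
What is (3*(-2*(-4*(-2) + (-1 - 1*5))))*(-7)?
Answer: 84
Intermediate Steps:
(3*(-2*(-4*(-2) + (-1 - 1*5))))*(-7) = (3*(-2*(8 + (-1 - 5))))*(-7) = (3*(-2*(8 - 6)))*(-7) = (3*(-2*2))*(-7) = (3*(-4))*(-7) = -12*(-7) = 84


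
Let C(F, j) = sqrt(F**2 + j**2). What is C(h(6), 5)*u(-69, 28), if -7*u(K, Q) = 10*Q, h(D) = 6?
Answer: -40*sqrt(61) ≈ -312.41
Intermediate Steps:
u(K, Q) = -10*Q/7
C(h(6), 5)*u(-69, 28) = sqrt(6**2 + 5**2)*(-10/7*28) = sqrt(36 + 25)*(-40) = sqrt(61)*(-40) = -40*sqrt(61)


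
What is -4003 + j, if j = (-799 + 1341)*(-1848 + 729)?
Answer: -610501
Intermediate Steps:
j = -606498 (j = 542*(-1119) = -606498)
-4003 + j = -4003 - 606498 = -610501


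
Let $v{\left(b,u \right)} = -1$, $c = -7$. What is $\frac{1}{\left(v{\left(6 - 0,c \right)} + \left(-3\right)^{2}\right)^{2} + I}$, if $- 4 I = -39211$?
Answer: $\frac{4}{39467} \approx 0.00010135$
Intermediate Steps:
$I = \frac{39211}{4}$ ($I = \left(- \frac{1}{4}\right) \left(-39211\right) = \frac{39211}{4} \approx 9802.8$)
$\frac{1}{\left(v{\left(6 - 0,c \right)} + \left(-3\right)^{2}\right)^{2} + I} = \frac{1}{\left(-1 + \left(-3\right)^{2}\right)^{2} + \frac{39211}{4}} = \frac{1}{\left(-1 + 9\right)^{2} + \frac{39211}{4}} = \frac{1}{8^{2} + \frac{39211}{4}} = \frac{1}{64 + \frac{39211}{4}} = \frac{1}{\frac{39467}{4}} = \frac{4}{39467}$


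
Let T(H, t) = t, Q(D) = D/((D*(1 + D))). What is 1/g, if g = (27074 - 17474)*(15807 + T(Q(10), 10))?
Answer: 1/151843200 ≈ 6.5857e-9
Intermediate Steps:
Q(D) = 1/(1 + D) (Q(D) = D*(1/(D*(1 + D))) = 1/(1 + D))
g = 151843200 (g = (27074 - 17474)*(15807 + 10) = 9600*15817 = 151843200)
1/g = 1/151843200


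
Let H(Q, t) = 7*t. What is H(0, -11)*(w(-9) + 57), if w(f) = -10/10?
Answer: -4312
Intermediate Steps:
w(f) = -1 (w(f) = -10*⅒ = -1)
H(0, -11)*(w(-9) + 57) = (7*(-11))*(-1 + 57) = -77*56 = -4312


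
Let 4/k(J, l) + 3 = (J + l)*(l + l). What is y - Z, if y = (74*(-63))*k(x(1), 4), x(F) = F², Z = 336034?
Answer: -336538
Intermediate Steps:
k(J, l) = 4/(-3 + 2*l*(J + l)) (k(J, l) = 4/(-3 + (J + l)*(l + l)) = 4/(-3 + (J + l)*(2*l)) = 4/(-3 + 2*l*(J + l)))
y = -504 (y = (74*(-63))*(4/(-3 + 2*4² + 2*1²*4)) = -18648/(-3 + 2*16 + 2*1*4) = -18648/(-3 + 32 + 8) = -18648/37 = -4662*4/37 = -504)
y - Z = -504 - 1*336034 = -504 - 336034 = -336538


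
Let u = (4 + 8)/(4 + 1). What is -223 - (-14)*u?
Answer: -947/5 ≈ -189.40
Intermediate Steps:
u = 12/5 ≈ 2.4000
-223 - (-14)*u = -223 - (-14)*12/5 = -223 - 1*(-168/5) = -223 + 168/5 = -947/5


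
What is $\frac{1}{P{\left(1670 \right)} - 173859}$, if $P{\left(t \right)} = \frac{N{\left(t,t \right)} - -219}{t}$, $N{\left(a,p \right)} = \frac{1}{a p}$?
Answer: $- \frac{4657463000}{809741248947899} \approx -5.7518 \cdot 10^{-6}$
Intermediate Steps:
$N{\left(a,p \right)} = \frac{1}{a p}$
$P{\left(t \right)} = \frac{219 + \frac{1}{t^{2}}}{t}$ ($P{\left(t \right)} = \frac{\frac{1}{t t} - -219}{t} = \frac{\frac{1}{t^{2}} + 219}{t} = \frac{219 + \frac{1}{t^{2}}}{t}$)
$\frac{1}{P{\left(1670 \right)} - 173859} = \frac{1}{\left(\frac{1}{4657463000} + \frac{219}{1670}\right) - 173859} = \frac{1}{\frac{610769101}{4657463000} - 173859} = \frac{1}{- \frac{809741248947899}{4657463000}} = - \frac{4657463000}{809741248947899}$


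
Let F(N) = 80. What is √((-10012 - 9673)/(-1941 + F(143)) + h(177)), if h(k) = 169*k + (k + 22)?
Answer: √104324155737/1861 ≈ 173.56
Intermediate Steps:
h(k) = 22 + 170*k (h(k) = 169*k + (22 + k) = 22 + 170*k)
√((-10012 - 9673)/(-1941 + F(143)) + h(177)) = √((-10012 - 9673)/(-1941 + 80) + (22 + 170*177)) = √(-19685/(-1861) + (22 + 30090)) = √(-19685*(-1/1861) + 30112) = √(19685/1861 + 30112) = √(56058117/1861) = √104324155737/1861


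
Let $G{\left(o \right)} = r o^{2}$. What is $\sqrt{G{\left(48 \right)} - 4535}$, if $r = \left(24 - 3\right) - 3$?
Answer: $\sqrt{36937} \approx 192.19$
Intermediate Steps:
$r = 18$ ($r = 21 - 3 = 18$)
$G{\left(o \right)} = 18 o^{2}$
$\sqrt{G{\left(48 \right)} - 4535} = \sqrt{18 \cdot 48^{2} - 4535} = \sqrt{18 \cdot 2304 - 4535} = \sqrt{41472 - 4535} = \sqrt{36937}$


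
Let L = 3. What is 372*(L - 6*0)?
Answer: 1116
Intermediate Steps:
372*(L - 6*0) = 372*(3 - 6*0) = 372*(3 + 0) = 372*3 = 1116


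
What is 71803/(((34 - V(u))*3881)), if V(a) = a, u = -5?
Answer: 71803/151359 ≈ 0.47439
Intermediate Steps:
71803/(((34 - V(u))*3881)) = 71803/(((34 - 1*(-5))*3881)) = 71803/(((34 + 5)*3881)) = 71803/((39*3881)) = 71803/151359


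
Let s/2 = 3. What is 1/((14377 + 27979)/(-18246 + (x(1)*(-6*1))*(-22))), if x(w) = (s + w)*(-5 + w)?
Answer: -10971/21178 ≈ -0.51804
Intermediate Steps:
s = 6 (s = 2*3 = 6)
x(w) = (-5 + w)*(6 + w) (x(w) = (6 + w)*(-5 + w) = (-5 + w)*(6 + w))
1/((14377 + 27979)/(-18246 + (x(1)*(-6*1))*(-22))) = 1/((14377 + 27979)/(-18246 + ((-30 + 1 + 1²)*(-6*1))*(-22))) = 1/(42356/(-18246 + ((-30 + 1 + 1)*(-6))*(-22))) = 1/(42356/(-18246 - 28*(-6)*(-22))) = 1/(42356/(-18246 + 168*(-22))) = 1/(42356/(-18246 - 3696)) = 1/(42356/(-21942)) = 1/(42356*(-1/21942)) = 1/(-21178/10971) = -10971/21178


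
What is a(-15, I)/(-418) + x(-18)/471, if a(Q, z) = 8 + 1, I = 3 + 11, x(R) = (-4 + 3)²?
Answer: -3821/196878 ≈ -0.019408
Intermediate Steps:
x(R) = 1 (x(R) = (-1)² = 1)
I = 14
a(Q, z) = 9
a(-15, I)/(-418) + x(-18)/471 = 9/(-418) + 1/471 = 9*(-1/418) + 1*(1/471) = -9/418 + 1/471 = -3821/196878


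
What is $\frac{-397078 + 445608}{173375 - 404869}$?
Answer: $- \frac{24265}{115747} \approx -0.20964$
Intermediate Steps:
$\frac{-397078 + 445608}{173375 - 404869} = \frac{48530}{-231494} = 48530 \left(- \frac{1}{231494}\right) = - \frac{24265}{115747}$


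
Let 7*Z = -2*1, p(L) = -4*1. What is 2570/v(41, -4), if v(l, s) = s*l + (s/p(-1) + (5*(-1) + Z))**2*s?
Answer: -62965/5818 ≈ -10.822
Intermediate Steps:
p(L) = -4
Z = -2/7 (Z = (-2*1)/7 = (1/7)*(-2) = -2/7 ≈ -0.28571)
v(l, s) = l*s + s*(-37/7 - s/4)**2 (v(l, s) = s*l + (s/(-4) + (5*(-1) - 2/7))**2*s = l*s + (s*(-1/4) + (-5 - 2/7))**2*s = l*s + (-s/4 - 37/7)**2*s = l*s + (-37/7 - s/4)**2*s = l*s + s*(-37/7 - s/4)**2)
2570/v(41, -4) = 2570/(((1/784)*(-4)*((148 + 7*(-4))**2 + 784*41))) = 2570/(((1/784)*(-4)*((148 - 28)**2 + 32144))) = 2570/(((1/784)*(-4)*(120**2 + 32144))) = 2570/(((1/784)*(-4)*(14400 + 32144))) = 2570/(((1/784)*(-4)*46544)) = 2570/(-11636/49) = 2570*(-49/11636) = -62965/5818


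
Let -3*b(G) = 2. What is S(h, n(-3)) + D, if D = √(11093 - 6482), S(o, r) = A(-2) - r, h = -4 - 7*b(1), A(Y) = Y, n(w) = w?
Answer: 1 + √4611 ≈ 68.904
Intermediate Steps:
b(G) = -⅔ (b(G) = -⅓*2 = -⅔)
h = ⅔ (h = -4 - 7*(-⅔) = -4 + 14/3 = ⅔ ≈ 0.66667)
S(o, r) = -2 - r
D = √4611 ≈ 67.904
S(h, n(-3)) + D = (-2 - 1*(-3)) + √4611 = (-2 + 3) + √4611 = 1 + √4611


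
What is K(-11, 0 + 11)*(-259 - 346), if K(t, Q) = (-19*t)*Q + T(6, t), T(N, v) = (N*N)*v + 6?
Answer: -1154945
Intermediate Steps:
T(N, v) = 6 + v*N² (T(N, v) = N²*v + 6 = v*N² + 6 = 6 + v*N²)
K(t, Q) = 6 + 36*t - 19*Q*t (K(t, Q) = (-19*t)*Q + (6 + t*6²) = -19*Q*t + (6 + t*36) = -19*Q*t + (6 + 36*t) = 6 + 36*t - 19*Q*t)
K(-11, 0 + 11)*(-259 - 346) = (6 + 36*(-11) - 19*(0 + 11)*(-11))*(-259 - 346) = (6 - 396 - 19*11*(-11))*(-605) = (6 - 396 + 2299)*(-605) = 1909*(-605) = -1154945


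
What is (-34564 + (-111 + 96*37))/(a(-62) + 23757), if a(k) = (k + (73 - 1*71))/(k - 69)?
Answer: -4077113/3112227 ≈ -1.3100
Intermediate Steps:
a(k) = (2 + k)/(-69 + k) (a(k) = (k + (73 - 71))/(-69 + k) = (k + 2)/(-69 + k) = (2 + k)/(-69 + k))
(-34564 + (-111 + 96*37))/(a(-62) + 23757) = (-34564 + (-111 + 96*37))/((2 - 62)/(-69 - 62) + 23757) = (-34564 + (-111 + 3552))/(-60/(-131) + 23757) = (-34564 + 3441)/(-1/131*(-60) + 23757) = -31123/(60/131 + 23757) = -31123/3112227/131 = -31123*131/3112227 = -4077113/3112227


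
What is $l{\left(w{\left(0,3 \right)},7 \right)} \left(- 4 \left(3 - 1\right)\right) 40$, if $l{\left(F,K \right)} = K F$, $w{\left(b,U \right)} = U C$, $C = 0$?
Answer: $0$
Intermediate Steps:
$w{\left(b,U \right)} = 0$ ($w{\left(b,U \right)} = U 0 = 0$)
$l{\left(F,K \right)} = F K$
$l{\left(w{\left(0,3 \right)},7 \right)} \left(- 4 \left(3 - 1\right)\right) 40 = 0 \cdot 7 \left(- 4 \left(3 - 1\right)\right) 40 = 0 \left(\left(-4\right) 2\right) 40 = 0 \left(-8\right) 40 = 0 \cdot 40 = 0$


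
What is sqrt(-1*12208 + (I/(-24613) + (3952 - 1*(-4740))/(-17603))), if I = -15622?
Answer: I*sqrt(2291616753130518751838)/433262639 ≈ 110.49*I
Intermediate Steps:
sqrt(-1*12208 + (I/(-24613) + (3952 - 1*(-4740))/(-17603))) = sqrt(-1*12208 + (-15622/(-24613) + (3952 - 1*(-4740))/(-17603))) = sqrt(-12208 + (-15622*(-1/24613) + (3952 + 4740)*(-1/17603))) = sqrt(-12208 + (15622/24613 + 8692*(-1/17603))) = sqrt(-12208 + (15622/24613 - 8692/17603)) = sqrt(-12208 + 61057870/433262639) = sqrt(-5289209239042/433262639) = I*sqrt(2291616753130518751838)/433262639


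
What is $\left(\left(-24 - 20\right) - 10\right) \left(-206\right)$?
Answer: $11124$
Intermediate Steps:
$\left(\left(-24 - 20\right) - 10\right) \left(-206\right) = \left(-44 - 10\right) \left(-206\right) = \left(-54\right) \left(-206\right) = 11124$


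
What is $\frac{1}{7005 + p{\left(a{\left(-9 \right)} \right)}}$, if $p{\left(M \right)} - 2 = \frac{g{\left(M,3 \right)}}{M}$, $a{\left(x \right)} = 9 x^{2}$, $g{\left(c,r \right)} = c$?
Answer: $\frac{1}{7008} \approx 0.00014269$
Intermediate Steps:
$p{\left(M \right)} = 3$ ($p{\left(M \right)} = 2 + \frac{M}{M} = 2 + 1 = 3$)
$\frac{1}{7005 + p{\left(a{\left(-9 \right)} \right)}} = \frac{1}{7005 + 3} = \frac{1}{7008}$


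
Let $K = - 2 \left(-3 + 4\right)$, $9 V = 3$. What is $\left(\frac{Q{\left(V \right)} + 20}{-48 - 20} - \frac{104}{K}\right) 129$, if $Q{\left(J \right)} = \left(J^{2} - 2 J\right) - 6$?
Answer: $\frac{1363229}{204} \approx 6682.5$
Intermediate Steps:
$V = \frac{1}{3}$ ($V = \frac{1}{9} \cdot 3 = \frac{1}{3} \approx 0.33333$)
$Q{\left(J \right)} = -6 + J^{2} - 2 J$
$K = -2$ ($K = \left(-2\right) 1 = -2$)
$\left(\frac{Q{\left(V \right)} + 20}{-48 - 20} - \frac{104}{K}\right) 129 = \left(\frac{\left(-6 + \left(\frac{1}{3}\right)^{2} - \frac{2}{3}\right) + 20}{-48 - 20} - \frac{104}{-2}\right) 129 = \left(\frac{\left(-6 + \frac{1}{9} - \frac{2}{3}\right) + 20}{-68} - -52\right) 129 = \left(\left(- \frac{59}{9} + 20\right) \left(- \frac{1}{68}\right) + 52\right) 129 = \left(\frac{121}{9} \left(- \frac{1}{68}\right) + 52\right) 129 = \left(- \frac{121}{612} + 52\right) 129 = \frac{31703}{612} \cdot 129 = \frac{1363229}{204}$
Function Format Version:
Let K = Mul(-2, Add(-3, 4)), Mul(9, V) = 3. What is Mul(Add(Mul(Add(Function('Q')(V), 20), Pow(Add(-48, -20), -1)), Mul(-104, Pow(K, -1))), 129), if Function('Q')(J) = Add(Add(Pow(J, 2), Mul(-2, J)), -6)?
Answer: Rational(1363229, 204) ≈ 6682.5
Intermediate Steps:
V = Rational(1, 3) (V = Mul(Rational(1, 9), 3) = Rational(1, 3) ≈ 0.33333)
Function('Q')(J) = Add(-6, Pow(J, 2), Mul(-2, J))
K = -2 (K = Mul(-2, 1) = -2)
Mul(Add(Mul(Add(Function('Q')(V), 20), Pow(Add(-48, -20), -1)), Mul(-104, Pow(K, -1))), 129) = Mul(Add(Mul(Add(Add(-6, Pow(Rational(1, 3), 2), Mul(-2, Rational(1, 3))), 20), Pow(Add(-48, -20), -1)), Mul(-104, Pow(-2, -1))), 129) = Mul(Add(Mul(Add(Add(-6, Rational(1, 9), Rational(-2, 3)), 20), Pow(-68, -1)), Mul(-104, Rational(-1, 2))), 129) = Mul(Add(Mul(Add(Rational(-59, 9), 20), Rational(-1, 68)), 52), 129) = Mul(Add(Mul(Rational(121, 9), Rational(-1, 68)), 52), 129) = Mul(Add(Rational(-121, 612), 52), 129) = Mul(Rational(31703, 612), 129) = Rational(1363229, 204)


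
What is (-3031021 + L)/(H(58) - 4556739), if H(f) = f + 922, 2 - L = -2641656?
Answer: 29951/350443 ≈ 0.085466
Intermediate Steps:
L = 2641658 (L = 2 - 1*(-2641656) = 2 + 2641656 = 2641658)
H(f) = 922 + f
(-3031021 + L)/(H(58) - 4556739) = (-3031021 + 2641658)/((922 + 58) - 4556739) = -389363/(980 - 4556739) = -389363/(-4555759) = -389363*(-1/4555759) = 29951/350443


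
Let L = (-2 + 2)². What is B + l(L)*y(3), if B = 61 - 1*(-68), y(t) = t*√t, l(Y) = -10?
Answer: 129 - 30*√3 ≈ 77.038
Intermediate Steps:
L = 0 (L = 0² = 0)
y(t) = t^(3/2)
B = 129 (B = 61 + 68 = 129)
B + l(L)*y(3) = 129 - 30*√3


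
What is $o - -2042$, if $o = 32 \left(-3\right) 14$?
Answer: $698$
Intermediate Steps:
$o = -1344$ ($o = \left(-96\right) 14 = -1344$)
$o - -2042 = -1344 - -2042 = -1344 + 2042 = 698$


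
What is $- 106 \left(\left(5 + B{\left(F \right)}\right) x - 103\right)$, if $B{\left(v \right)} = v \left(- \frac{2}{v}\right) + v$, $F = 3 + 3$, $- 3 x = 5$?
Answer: $12508$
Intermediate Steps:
$x = - \frac{5}{3}$ ($x = \left(- \frac{1}{3}\right) 5 = - \frac{5}{3} \approx -1.6667$)
$F = 6$
$B{\left(v \right)} = -2 + v$
$- 106 \left(\left(5 + B{\left(F \right)}\right) x - 103\right) = - 106 \left(\left(5 + \left(-2 + 6\right)\right) \left(- \frac{5}{3}\right) - 103\right) = - 106 \left(\left(5 + 4\right) \left(- \frac{5}{3}\right) - 103\right) = - 106 \left(9 \left(- \frac{5}{3}\right) - 103\right) = - 106 \left(-15 - 103\right) = \left(-106\right) \left(-118\right) = 12508$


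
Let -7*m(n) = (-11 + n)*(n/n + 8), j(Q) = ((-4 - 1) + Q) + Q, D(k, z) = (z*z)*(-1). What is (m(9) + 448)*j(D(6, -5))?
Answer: -173470/7 ≈ -24781.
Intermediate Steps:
D(k, z) = -z**2 (D(k, z) = z**2*(-1) = -z**2)
j(Q) = -5 + 2*Q (j(Q) = (-5 + Q) + Q = -5 + 2*Q)
m(n) = 99/7 - 9*n/7 (m(n) = -(-11 + n)*(n/n + 8)/7 = -(-11 + n)*(1 + 8)/7 = -(-11 + n)*9/7 = -(-99 + 9*n)/7 = 99/7 - 9*n/7)
(m(9) + 448)*j(D(6, -5)) = ((99/7 - 9/7*9) + 448)*(-5 + 2*(-1*(-5)**2)) = ((99/7 - 81/7) + 448)*(-5 + 2*(-1*25)) = (18/7 + 448)*(-5 + 2*(-25)) = 3154*(-5 - 50)/7 = (3154/7)*(-55) = -173470/7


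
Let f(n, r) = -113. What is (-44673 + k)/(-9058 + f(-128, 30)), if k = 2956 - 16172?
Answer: 57889/9171 ≈ 6.3122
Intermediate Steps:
k = -13216
(-44673 + k)/(-9058 + f(-128, 30)) = (-44673 - 13216)/(-9058 - 113) = -57889/(-9171) = -57889*(-1/9171) = 57889/9171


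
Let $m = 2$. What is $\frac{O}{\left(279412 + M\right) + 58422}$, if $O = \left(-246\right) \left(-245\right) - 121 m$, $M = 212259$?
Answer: $\frac{60028}{550093} \approx 0.10912$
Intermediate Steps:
$O = 60028$ ($O = \left(-246\right) \left(-245\right) - 242 = 60270 - 242 = 60028$)
$\frac{O}{\left(279412 + M\right) + 58422} = \frac{60028}{\left(279412 + 212259\right) + 58422} = \frac{60028}{491671 + 58422} = \frac{60028}{550093}$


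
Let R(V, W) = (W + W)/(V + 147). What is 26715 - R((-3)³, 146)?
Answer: 801377/30 ≈ 26713.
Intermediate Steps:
R(V, W) = 2*W/(147 + V) (R(V, W) = (2*W)/(147 + V) = 2*W/(147 + V))
26715 - R((-3)³, 146) = 26715 - 2*146/(147 + (-3)³) = 26715 - 2*146/(147 - 27) = 26715 - 2*146/120 = 26715 - 1*73/30 = 26715 - 73/30 = 801377/30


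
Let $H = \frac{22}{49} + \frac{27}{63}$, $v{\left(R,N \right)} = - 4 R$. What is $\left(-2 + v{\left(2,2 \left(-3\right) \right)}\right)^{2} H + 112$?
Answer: $\frac{9788}{49} \approx 199.76$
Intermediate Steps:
$H = \frac{43}{49}$ ($H = 22 \cdot \frac{1}{49} + 27 \cdot \frac{1}{63} = \frac{22}{49} + \frac{3}{7} = \frac{43}{49} \approx 0.87755$)
$\left(-2 + v{\left(2,2 \left(-3\right) \right)}\right)^{2} H + 112 = \left(-2 - 8\right)^{2} \cdot \frac{43}{49} + 112 = \left(-10\right)^{2} \cdot \frac{43}{49} + 112 = 100 \cdot \frac{43}{49} + 112 = \frac{4300}{49} + 112 = \frac{9788}{49}$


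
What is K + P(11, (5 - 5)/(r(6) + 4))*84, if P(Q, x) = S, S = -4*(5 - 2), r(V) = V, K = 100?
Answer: -908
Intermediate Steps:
S = -12 (S = -4*3 = -12)
P(Q, x) = -12
K + P(11, (5 - 5)/(r(6) + 4))*84 = 100 - 12*84 = 100 - 1008 = -908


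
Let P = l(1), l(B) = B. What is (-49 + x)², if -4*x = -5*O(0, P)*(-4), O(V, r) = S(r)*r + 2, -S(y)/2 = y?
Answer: 2401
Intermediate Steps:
P = 1
S(y) = -2*y
O(V, r) = 2 - 2*r² (O(V, r) = (-2*r)*r + 2 = -2*r² + 2 = 2 - 2*r²)
x = 0 (x = -(-5*(2 - 2*1²))*(-4)/4 = -(-5*(2 - 2*1))*(-4)/4 = -(-5*(2 - 2))*(-4)/4 = -(-5*0)*(-4)/4 = -0*(-4) = -¼*0 = 0)
(-49 + x)² = (-49 + 0)² = (-49)² = 2401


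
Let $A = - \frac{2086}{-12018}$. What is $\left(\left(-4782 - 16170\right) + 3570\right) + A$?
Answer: $- \frac{104447395}{6009} \approx -17382.0$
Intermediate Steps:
$A = \frac{1043}{6009}$ ($A = \left(-2086\right) \left(- \frac{1}{12018}\right) = \frac{1043}{6009} \approx 0.17357$)
$\left(\left(-4782 - 16170\right) + 3570\right) + A = \left(\left(-4782 - 16170\right) + 3570\right) + \frac{1043}{6009} = \left(-20952 + 3570\right) + \frac{1043}{6009} = -17382 + \frac{1043}{6009} = - \frac{104447395}{6009}$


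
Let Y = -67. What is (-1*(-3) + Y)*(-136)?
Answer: 8704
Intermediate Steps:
(-1*(-3) + Y)*(-136) = (-1*(-3) - 67)*(-136) = (3 - 67)*(-136) = -64*(-136) = 8704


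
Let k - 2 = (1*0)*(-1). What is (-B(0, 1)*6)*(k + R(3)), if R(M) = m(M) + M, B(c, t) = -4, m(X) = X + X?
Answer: 264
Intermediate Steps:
m(X) = 2*X
R(M) = 3*M (R(M) = 2*M + M = 3*M)
k = 2 (k = 2 + (1*0)*(-1) = 2 + 0*(-1) = 2 + 0 = 2)
(-B(0, 1)*6)*(k + R(3)) = (-1*(-4)*6)*(2 + 3*3) = (4*6)*(2 + 9) = 24*11 = 264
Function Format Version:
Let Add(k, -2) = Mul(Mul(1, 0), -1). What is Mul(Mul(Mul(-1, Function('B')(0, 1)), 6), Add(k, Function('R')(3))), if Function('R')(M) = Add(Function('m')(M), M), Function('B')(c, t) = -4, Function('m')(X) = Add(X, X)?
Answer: 264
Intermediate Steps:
Function('m')(X) = Mul(2, X)
Function('R')(M) = Mul(3, M) (Function('R')(M) = Add(Mul(2, M), M) = Mul(3, M))
k = 2 (k = Add(2, Mul(Mul(1, 0), -1)) = Add(2, Mul(0, -1)) = Add(2, 0) = 2)
Mul(Mul(Mul(-1, Function('B')(0, 1)), 6), Add(k, Function('R')(3))) = Mul(Mul(Mul(-1, -4), 6), Add(2, Mul(3, 3))) = Mul(Mul(4, 6), Add(2, 9)) = Mul(24, 11) = 264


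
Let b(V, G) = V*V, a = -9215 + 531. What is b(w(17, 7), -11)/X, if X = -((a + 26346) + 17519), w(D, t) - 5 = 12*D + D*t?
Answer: -107584/35181 ≈ -3.0580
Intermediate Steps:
a = -8684
w(D, t) = 5 + 12*D + D*t (w(D, t) = 5 + (12*D + D*t) = 5 + 12*D + D*t)
b(V, G) = V²
X = -35181 (X = -((-8684 + 26346) + 17519) = -(17662 + 17519) = -1*35181 = -35181)
b(w(17, 7), -11)/X = (5 + 12*17 + 17*7)²/(-35181) = (5 + 204 + 119)²*(-1/35181) = 328²*(-1/35181) = 107584*(-1/35181) = -107584/35181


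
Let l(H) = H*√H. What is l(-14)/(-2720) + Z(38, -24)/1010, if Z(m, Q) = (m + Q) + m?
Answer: 26/505 + 7*I*√14/1360 ≈ 0.051485 + 0.019259*I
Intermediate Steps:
l(H) = H^(3/2)
Z(m, Q) = Q + 2*m (Z(m, Q) = (Q + m) + m = Q + 2*m)
l(-14)/(-2720) + Z(38, -24)/1010 = (-14)^(3/2)/(-2720) + (-24 + 2*38)/1010 = -14*I*√14*(-1/2720) + (-24 + 76)*(1/1010) = 7*I*√14/1360 + 52*(1/1010) = 7*I*√14/1360 + 26/505 = 26/505 + 7*I*√14/1360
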